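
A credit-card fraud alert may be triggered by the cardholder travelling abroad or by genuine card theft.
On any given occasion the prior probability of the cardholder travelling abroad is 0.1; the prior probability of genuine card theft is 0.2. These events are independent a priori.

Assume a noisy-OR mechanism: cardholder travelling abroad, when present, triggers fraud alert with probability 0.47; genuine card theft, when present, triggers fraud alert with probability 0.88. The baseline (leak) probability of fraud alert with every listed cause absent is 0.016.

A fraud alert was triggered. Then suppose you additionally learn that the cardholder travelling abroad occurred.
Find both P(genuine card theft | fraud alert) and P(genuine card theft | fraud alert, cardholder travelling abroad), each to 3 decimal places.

P(genuine card theft | fraud alert) ≈ 0.781; P(genuine card theft | fraud alert, cardholder travelling abroad) ≈ 0.329

Under noisy-OR, P(fraud alert | causes) = 1 − (1−0.016)·∏(1−qᵢ) over the active causes.
Sum P(fraud alert|·) weighted by the priors over the 4 (cardholder travelling abroad, genuine card theft) configurations:
  P(fraud alert) = 0.016*0.9*0.8 + 0.88192*0.9*0.2 + 0.47848*0.1*0.8 + 0.937418*0.1*0.2
        = 0.011520 + 0.158746 + 0.038278 + 0.018748 = 0.227292
Keeping only the genuine card theft-present terms gives 0.177494, so
  P(genuine card theft | fraud alert) = 0.177494 / 0.227292 ≈ 0.781

Now also conditioning on cardholder travelling abroad=true:
For the numerator, keep only genuine card theft=true terms: 0.937418×0.2 = 0.187484
Normalizer over all consistent configurations: 0.47848×0.8 + 0.937418×0.2 = 0.570268
P(genuine card theft | fraud alert, cardholder travelling abroad) = 0.187484/0.570268 ≈ 0.329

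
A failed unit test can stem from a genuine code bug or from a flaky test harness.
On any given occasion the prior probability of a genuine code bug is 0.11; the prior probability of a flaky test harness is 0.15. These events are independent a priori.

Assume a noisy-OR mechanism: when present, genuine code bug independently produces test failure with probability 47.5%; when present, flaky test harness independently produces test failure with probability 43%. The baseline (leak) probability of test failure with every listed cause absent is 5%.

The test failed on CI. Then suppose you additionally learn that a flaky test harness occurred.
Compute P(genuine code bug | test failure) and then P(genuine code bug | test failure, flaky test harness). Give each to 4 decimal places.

P(genuine code bug | test failure) ≈ 0.3720; P(genuine code bug | test failure, flaky test harness) ≈ 0.1617

Under noisy-OR, P(test failure | causes) = 1 − (1−0.05)·∏(1−qᵢ) over the active causes.
Sum P(test failure|·) weighted by the priors over the 4 (genuine code bug, flaky test harness) configurations:
  P(test failure) = 0.05·0.89·0.85 + 0.4585·0.89·0.15 + 0.50125·0.11·0.85 + 0.715712·0.11·0.15
        = 0.037825 + 0.061210 + 0.046867 + 0.011809 = 0.157711
The terms with genuine code bug present sum to 0.058676, so
  P(genuine code bug | test failure) = 0.058676 / 0.157711 ≈ 0.3720

Now condition on the additional information:
P(test failure | flaky test harness) = 0.4585×0.89 + 0.715712×0.11 = 0.408065 + 0.078728 = 0.486793
The genuine code bug-present share is 0.715712×0.11 = 0.078728.
Hence the posterior is 0.078728/0.486793 ≈ 0.1617.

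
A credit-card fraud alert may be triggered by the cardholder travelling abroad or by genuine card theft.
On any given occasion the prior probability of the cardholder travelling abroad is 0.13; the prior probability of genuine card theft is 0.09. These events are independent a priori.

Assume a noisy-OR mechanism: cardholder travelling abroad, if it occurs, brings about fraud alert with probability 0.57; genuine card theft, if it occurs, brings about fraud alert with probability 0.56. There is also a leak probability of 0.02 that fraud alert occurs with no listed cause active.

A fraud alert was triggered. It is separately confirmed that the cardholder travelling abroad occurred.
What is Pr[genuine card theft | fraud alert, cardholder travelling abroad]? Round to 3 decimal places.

Under noisy-OR, P(fraud alert | causes) = 1 − (1−0.02)·∏(1−qᵢ) over the active causes.
P(fraud alert | cardholder travelling abroad) = 0.5786*0.91 + 0.814584*0.09 = 0.526526 + 0.073313 = 0.599839
The genuine card theft-present share is 0.814584*0.09 = 0.073313.
P(genuine card theft | fraud alert, cardholder travelling abroad) = 0.073313 / 0.599839 ≈ 0.122

Pr[genuine card theft | fraud alert, cardholder travelling abroad] ≈ 0.122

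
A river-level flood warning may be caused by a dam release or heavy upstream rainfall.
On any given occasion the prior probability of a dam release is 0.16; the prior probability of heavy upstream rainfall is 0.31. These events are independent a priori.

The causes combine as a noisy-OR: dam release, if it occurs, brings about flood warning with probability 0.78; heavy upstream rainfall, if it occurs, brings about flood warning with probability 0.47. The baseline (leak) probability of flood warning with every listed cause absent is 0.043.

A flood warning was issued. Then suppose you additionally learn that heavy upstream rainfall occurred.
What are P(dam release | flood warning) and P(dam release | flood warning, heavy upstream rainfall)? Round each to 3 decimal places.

Under noisy-OR, P(flood warning | causes) = 1 − (1−0.043)·∏(1−qᵢ) over the active causes.
P(flood warning) = 0.043*0.84*0.69 + 0.49279*0.84*0.31 + 0.78946*0.16*0.69 + 0.888414*0.16*0.31 = 0.024923 + 0.128323 + 0.087156 + 0.044065 = 0.284467
Of this, 0.131221 comes from 0.087156 + 0.044065 (the dam release=true cases).
Hence the posterior is 0.131221/0.284467 ≈ 0.461.

With the extra evidence:
Enumerate both values of dam release and weight by the priors:
  P(flood warning | heavy upstream rainfall) = 0.49279·0.84 + 0.888414·0.16
        = 0.413944 + 0.142146 = 0.556090
Configurations with dam release contribute 0.142146, so
  P(dam release | flood warning, heavy upstream rainfall) = 0.142146 / 0.556090 ≈ 0.256

P(dam release | flood warning) ≈ 0.461; P(dam release | flood warning, heavy upstream rainfall) ≈ 0.256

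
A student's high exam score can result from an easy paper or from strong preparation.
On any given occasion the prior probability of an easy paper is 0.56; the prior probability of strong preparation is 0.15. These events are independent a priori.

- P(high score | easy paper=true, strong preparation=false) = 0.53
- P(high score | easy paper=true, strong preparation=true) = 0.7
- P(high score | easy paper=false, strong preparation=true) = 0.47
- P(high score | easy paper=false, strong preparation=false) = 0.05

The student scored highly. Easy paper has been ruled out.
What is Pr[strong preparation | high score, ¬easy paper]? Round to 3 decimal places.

Pr[strong preparation | high score, ¬easy paper] ≈ 0.624

Weight on strong preparation=true, given the evidence: 0.47*0.15 = 0.070500
Denominator P(high score | ¬easy paper): 0.05*0.85 + 0.47*0.15 = 0.113000
P(strong preparation | high score, ¬easy paper) = 0.070500/0.113000 ≈ 0.624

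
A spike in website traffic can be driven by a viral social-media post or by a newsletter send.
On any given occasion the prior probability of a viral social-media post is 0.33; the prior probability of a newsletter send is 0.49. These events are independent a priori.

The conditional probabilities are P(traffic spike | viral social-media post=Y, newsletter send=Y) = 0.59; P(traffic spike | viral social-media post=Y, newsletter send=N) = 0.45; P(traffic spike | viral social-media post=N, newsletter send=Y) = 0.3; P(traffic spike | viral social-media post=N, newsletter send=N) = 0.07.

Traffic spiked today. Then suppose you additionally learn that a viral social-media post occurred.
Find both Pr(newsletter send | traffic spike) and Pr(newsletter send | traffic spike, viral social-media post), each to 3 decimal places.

Pr(newsletter send | traffic spike) ≈ 0.661; Pr(newsletter send | traffic spike, viral social-media post) ≈ 0.557

P(traffic spike) = 0.07*0.67*0.51 + 0.3*0.67*0.49 + 0.45*0.33*0.51 + 0.59*0.33*0.49 = 0.023919 + 0.098490 + 0.075735 + 0.095403 = 0.293547
The newsletter send-present share is 0.098490 + 0.095403 = 0.193893.
So P(newsletter send | traffic spike) = 0.193893/0.293547 ≈ 0.661.

With the extra evidence:
P(traffic spike | viral social-media post) = 0.45*0.51 + 0.59*0.49 = 0.229500 + 0.289100 = 0.518600
Of this, 0.289100 comes from 0.59*0.49 (the newsletter send=true cases).
So P(newsletter send | traffic spike, viral social-media post) = 0.289100/0.518600 ≈ 0.557.
The drop from 0.661 to 0.557 is the explaining-away (discounting) effect.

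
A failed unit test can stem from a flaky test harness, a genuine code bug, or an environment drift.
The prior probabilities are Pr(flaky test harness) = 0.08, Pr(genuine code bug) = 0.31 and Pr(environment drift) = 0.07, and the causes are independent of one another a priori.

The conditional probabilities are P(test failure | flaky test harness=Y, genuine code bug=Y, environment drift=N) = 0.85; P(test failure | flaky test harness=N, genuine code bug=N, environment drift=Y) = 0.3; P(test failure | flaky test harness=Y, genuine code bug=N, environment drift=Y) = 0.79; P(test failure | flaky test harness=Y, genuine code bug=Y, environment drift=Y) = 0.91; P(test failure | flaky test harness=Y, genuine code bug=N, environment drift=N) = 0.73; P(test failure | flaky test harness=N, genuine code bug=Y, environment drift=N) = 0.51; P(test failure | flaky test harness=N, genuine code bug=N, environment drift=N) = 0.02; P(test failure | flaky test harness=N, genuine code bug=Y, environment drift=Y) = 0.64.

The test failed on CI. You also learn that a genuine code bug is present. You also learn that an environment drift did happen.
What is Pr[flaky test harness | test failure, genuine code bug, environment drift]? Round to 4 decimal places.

Pr[flaky test harness | test failure, genuine code bug, environment drift] ≈ 0.1100

For the numerator, keep only flaky test harness=true terms: 0.91×0.08 = 0.072800
The normalizing constant is 0.64×0.92 + 0.91×0.08 = 0.661600
Posterior = 0.072800 / 0.661600 ≈ 0.1100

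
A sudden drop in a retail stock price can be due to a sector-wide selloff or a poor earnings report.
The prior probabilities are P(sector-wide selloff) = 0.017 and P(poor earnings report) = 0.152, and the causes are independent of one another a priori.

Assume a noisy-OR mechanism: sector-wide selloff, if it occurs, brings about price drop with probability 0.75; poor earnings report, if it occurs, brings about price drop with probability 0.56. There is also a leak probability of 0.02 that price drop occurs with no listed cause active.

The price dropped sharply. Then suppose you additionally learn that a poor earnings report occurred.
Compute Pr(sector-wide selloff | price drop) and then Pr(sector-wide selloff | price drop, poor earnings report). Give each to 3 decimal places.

Pr(sector-wide selloff | price drop) ≈ 0.115; Pr(sector-wide selloff | price drop, poor earnings report) ≈ 0.026

Under noisy-OR, P(price drop | causes) = 1 − (1−0.02)·∏(1−qᵢ) over the active causes.
By total probability over the 4 (sector-wide selloff, poor earnings report) configurations:
  P(price drop) = 0.02×0.983×0.848 + 0.5688×0.983×0.152 + 0.755×0.017×0.848 + 0.8922×0.017×0.152
        = 0.016672 + 0.084988 + 0.010884 + 0.002305 = 0.114849
The terms with sector-wide selloff present sum to 0.013189, so
  P(sector-wide selloff | price drop) = 0.013189 / 0.114849 ≈ 0.115

With the extra evidence:
Enumerate both values of sector-wide selloff and weight by the priors:
  P(price drop | poor earnings report) = 0.5688·0.983 + 0.8922·0.017
        = 0.559130 + 0.015167 = 0.574297
Configurations with sector-wide selloff contribute 0.015167, so
  P(sector-wide selloff | price drop, poor earnings report) = 0.015167 / 0.574297 ≈ 0.026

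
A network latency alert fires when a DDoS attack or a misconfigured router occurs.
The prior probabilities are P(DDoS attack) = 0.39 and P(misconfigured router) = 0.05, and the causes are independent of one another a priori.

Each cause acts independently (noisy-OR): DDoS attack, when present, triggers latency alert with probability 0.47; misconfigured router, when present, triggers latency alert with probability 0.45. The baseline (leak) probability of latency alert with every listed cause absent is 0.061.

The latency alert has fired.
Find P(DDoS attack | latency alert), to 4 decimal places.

Under noisy-OR, P(latency alert | causes) = 1 − (1−0.061)·∏(1−qᵢ) over the active causes.
Numerator (weight on configurations with DDoS attack): 0.186113 + 0.014162 = 0.200275
Normalizer over all consistent configurations: 0.061·0.61·0.95 + 0.48355·0.61·0.05 + 0.50233·0.39·0.95 + 0.726282·0.39·0.05 = 0.250372
P(DDoS attack | latency alert) = 0.200275/0.250372 ≈ 0.7999

P(DDoS attack | latency alert) ≈ 0.7999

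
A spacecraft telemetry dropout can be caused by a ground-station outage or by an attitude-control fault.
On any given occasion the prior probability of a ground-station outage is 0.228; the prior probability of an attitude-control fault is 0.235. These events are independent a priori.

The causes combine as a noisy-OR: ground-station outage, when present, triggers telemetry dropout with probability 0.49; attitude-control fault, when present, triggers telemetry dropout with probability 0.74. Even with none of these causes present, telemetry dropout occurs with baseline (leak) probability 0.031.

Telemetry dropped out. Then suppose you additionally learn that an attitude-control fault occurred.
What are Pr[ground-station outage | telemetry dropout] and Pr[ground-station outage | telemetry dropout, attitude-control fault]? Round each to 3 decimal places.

Under noisy-OR, P(telemetry dropout | causes) = 1 − (1−0.031)·∏(1−qᵢ) over the active causes.
P(telemetry dropout) = 0.031×0.772×0.765 + 0.74806×0.772×0.235 + 0.50581×0.228×0.765 + 0.871511×0.228×0.235 = 0.018308 + 0.135713 + 0.088223 + 0.046696 = 0.288940
Of this, 0.134919 comes from 0.088223 + 0.046696 (the ground-station outage=true cases).
So P(ground-station outage | telemetry dropout) = 0.134919/0.288940 ≈ 0.467.

Now condition on the additional information:
For the numerator, keep only ground-station outage=true terms: 0.871511*0.228 = 0.198705
Denominator P(telemetry dropout | attitude-control fault): 0.74806*0.772 + 0.871511*0.228 = 0.776207
P(ground-station outage | telemetry dropout, attitude-control fault) = 0.198705/0.776207 ≈ 0.256
— attitude-control fault explains away the evidence for ground-station outage.

Pr[ground-station outage | telemetry dropout] ≈ 0.467; Pr[ground-station outage | telemetry dropout, attitude-control fault] ≈ 0.256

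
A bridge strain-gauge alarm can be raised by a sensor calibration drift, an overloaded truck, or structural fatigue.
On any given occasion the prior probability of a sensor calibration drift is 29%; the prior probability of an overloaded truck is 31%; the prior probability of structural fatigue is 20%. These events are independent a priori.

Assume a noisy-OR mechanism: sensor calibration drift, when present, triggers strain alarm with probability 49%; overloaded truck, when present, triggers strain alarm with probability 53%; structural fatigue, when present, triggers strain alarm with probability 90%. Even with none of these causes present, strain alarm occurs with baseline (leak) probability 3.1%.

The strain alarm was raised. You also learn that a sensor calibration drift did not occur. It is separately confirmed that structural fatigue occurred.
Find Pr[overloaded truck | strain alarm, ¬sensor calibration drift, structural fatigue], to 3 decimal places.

Under noisy-OR, P(strain alarm | causes) = 1 − (1−0.031)·∏(1−qᵢ) over the active causes.
P(strain alarm | ¬sensor calibration drift, structural fatigue) = 0.9031·0.69 + 0.954457·0.31 = 0.623139 + 0.295882 = 0.919021
Of this, 0.295882 comes from 0.954457·0.31 (the overloaded truck=true cases).
So P(overloaded truck | strain alarm, ¬sensor calibration drift, structural fatigue) = 0.295882/0.919021 ≈ 0.322.

Pr[overloaded truck | strain alarm, ¬sensor calibration drift, structural fatigue] ≈ 0.322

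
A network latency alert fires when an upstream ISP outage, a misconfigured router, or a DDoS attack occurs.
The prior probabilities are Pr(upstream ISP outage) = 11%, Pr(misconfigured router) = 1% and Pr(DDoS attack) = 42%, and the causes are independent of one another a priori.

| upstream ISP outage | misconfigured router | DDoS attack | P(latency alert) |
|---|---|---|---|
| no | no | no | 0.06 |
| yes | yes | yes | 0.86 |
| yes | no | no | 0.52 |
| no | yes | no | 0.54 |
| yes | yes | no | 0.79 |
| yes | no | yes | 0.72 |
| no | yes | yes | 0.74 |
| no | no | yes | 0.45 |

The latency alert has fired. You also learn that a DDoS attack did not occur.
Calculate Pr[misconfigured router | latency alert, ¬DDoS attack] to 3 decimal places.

P(latency alert | ¬DDoS attack) = 0.06·0.89·0.99 + 0.54·0.89·0.01 + 0.52·0.11·0.99 + 0.79·0.11·0.01 = 0.052866 + 0.004806 + 0.056628 + 0.000869 = 0.115169
Of this, 0.005675 comes from 0.004806 + 0.000869 (the misconfigured router=true cases).
So P(misconfigured router | latency alert, ¬DDoS attack) = 0.005675/0.115169 ≈ 0.049.

Pr[misconfigured router | latency alert, ¬DDoS attack] ≈ 0.049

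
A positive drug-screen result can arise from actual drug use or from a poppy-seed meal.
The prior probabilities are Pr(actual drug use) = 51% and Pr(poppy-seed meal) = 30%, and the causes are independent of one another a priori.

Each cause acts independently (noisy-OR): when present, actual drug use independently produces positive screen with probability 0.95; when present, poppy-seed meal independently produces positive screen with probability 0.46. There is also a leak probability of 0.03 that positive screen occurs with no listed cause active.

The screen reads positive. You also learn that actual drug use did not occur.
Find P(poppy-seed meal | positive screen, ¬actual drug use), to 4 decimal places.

P(poppy-seed meal | positive screen, ¬actual drug use) ≈ 0.8718

Under noisy-OR, P(positive screen | causes) = 1 − (1−0.03)·∏(1−qᵢ) over the active causes.
By total probability over both values of poppy-seed meal:
  P(positive screen | ¬actual drug use) = 0.03·0.7 + 0.4762·0.3
        = 0.021000 + 0.142860 = 0.163860
The terms with poppy-seed meal present sum to 0.142860, so
  P(poppy-seed meal | positive screen, ¬actual drug use) = 0.142860 / 0.163860 ≈ 0.8718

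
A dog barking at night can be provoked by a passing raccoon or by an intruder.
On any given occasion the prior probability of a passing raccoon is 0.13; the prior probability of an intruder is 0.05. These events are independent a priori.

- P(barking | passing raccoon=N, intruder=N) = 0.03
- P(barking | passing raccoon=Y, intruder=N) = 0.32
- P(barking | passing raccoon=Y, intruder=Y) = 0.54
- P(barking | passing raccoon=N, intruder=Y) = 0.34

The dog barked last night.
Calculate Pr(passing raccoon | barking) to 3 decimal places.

Pr(passing raccoon | barking) ≈ 0.521

P(barking) = 0.03*0.87*0.95 + 0.34*0.87*0.05 + 0.32*0.13*0.95 + 0.54*0.13*0.05 = 0.024795 + 0.014790 + 0.039520 + 0.003510 = 0.082615
Restricting to configurations with passing raccoon present: 0.039520 + 0.003510 = 0.043030.
Hence the posterior is 0.043030/0.082615 ≈ 0.521.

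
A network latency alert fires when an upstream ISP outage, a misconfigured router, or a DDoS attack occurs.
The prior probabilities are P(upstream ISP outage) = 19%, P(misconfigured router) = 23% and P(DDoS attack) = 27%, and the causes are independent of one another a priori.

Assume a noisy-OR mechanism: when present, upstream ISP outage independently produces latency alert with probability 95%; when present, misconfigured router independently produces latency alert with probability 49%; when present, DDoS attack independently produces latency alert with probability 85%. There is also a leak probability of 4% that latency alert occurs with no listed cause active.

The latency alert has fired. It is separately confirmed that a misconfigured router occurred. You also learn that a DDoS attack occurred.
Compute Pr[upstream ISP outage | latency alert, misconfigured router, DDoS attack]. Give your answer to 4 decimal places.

Under noisy-OR, P(latency alert | causes) = 1 − (1−0.04)·∏(1−qᵢ) over the active causes.
P(latency alert | misconfigured router, DDoS attack) = 0.92656·0.81 + 0.996328·0.19 = 0.750514 + 0.189302 = 0.939816
Of this, 0.189302 comes from 0.996328·0.19 (the upstream ISP outage=true cases).
Hence the posterior is 0.189302/0.939816 ≈ 0.2014.

Pr[upstream ISP outage | latency alert, misconfigured router, DDoS attack] ≈ 0.2014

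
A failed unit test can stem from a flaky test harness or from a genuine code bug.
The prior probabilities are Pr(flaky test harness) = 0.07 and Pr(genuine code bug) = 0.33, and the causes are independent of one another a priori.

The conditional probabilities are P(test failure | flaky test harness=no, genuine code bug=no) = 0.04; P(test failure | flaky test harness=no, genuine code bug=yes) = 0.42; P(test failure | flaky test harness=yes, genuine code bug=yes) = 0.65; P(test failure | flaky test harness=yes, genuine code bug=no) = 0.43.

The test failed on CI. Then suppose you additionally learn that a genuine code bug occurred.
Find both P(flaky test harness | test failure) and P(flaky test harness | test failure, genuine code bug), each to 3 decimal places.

P(flaky test harness | test failure) ≈ 0.186; P(flaky test harness | test failure, genuine code bug) ≈ 0.104

Weight on flaky test harness=true, given the evidence: 0.020167 + 0.015015 = 0.035182
Denominator P(test failure): 0.04*0.93*0.67 + 0.42*0.93*0.33 + 0.43*0.07*0.67 + 0.65*0.07*0.33 = 0.189004
P(flaky test harness | test failure) = 0.035182/0.189004 ≈ 0.186

Now condition on the additional information:
For the numerator, keep only flaky test harness=true terms: 0.65*0.07 = 0.045500
Denominator P(test failure | genuine code bug): 0.42*0.93 + 0.65*0.07 = 0.436100
Posterior = 0.045500 / 0.436100 ≈ 0.104
— genuine code bug explains away the evidence for flaky test harness.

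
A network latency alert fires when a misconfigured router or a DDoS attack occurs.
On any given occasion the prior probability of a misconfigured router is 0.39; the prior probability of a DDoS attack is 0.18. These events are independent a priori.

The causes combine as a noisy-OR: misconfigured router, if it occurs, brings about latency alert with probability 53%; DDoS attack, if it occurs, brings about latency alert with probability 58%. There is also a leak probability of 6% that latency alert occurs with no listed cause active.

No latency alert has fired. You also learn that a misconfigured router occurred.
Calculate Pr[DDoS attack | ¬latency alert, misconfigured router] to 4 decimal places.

Under noisy-OR, P(latency alert | causes) = 1 − (1−0.06)·∏(1−qᵢ) over the active causes.
Numerator (weight on configurations with DDoS attack): 0.185556·0.18 = 0.033400
Normalizer over all consistent configurations: 0.4418·0.82 + 0.185556·0.18 = 0.395676
Posterior = 0.033400 / 0.395676 ≈ 0.0844

Pr[DDoS attack | ¬latency alert, misconfigured router] ≈ 0.0844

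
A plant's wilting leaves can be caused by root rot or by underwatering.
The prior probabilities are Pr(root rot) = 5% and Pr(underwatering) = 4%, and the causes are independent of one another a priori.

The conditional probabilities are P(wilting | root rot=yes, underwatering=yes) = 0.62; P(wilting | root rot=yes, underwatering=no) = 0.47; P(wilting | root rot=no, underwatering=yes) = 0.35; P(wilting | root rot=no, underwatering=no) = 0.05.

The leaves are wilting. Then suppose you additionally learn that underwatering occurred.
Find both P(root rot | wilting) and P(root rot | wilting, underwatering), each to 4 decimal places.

Numerator (weight on configurations with root rot): 0.022560 + 0.001240 = 0.023800
The normalizing constant is 0.05×0.95×0.96 + 0.35×0.95×0.04 + 0.47×0.05×0.96 + 0.62×0.05×0.04 = 0.082700
Posterior = 0.023800 / 0.082700 ≈ 0.2878

Now also conditioning on underwatering=true:
Numerator (weight on configurations with root rot): 0.62*0.05 = 0.031000
Normalizer over all consistent configurations: 0.35*0.95 + 0.62*0.05 = 0.363500
P(root rot | wilting, underwatering) = 0.031000/0.363500 ≈ 0.0853
— underwatering explains away the evidence for root rot.

P(root rot | wilting) ≈ 0.2878; P(root rot | wilting, underwatering) ≈ 0.0853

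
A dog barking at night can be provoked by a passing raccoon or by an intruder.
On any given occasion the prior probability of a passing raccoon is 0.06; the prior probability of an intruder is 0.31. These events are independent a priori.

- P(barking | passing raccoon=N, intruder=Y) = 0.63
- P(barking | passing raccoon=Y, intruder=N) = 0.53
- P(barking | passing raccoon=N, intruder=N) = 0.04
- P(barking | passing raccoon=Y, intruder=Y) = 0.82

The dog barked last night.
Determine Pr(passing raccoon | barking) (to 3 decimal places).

Pr(passing raccoon | barking) ≈ 0.151

Weight on passing raccoon=true, given the evidence: 0.021942 + 0.015252 = 0.037194
Normalizer over all consistent configurations: 0.04*0.94*0.69 + 0.63*0.94*0.31 + 0.53*0.06*0.69 + 0.82*0.06*0.31 = 0.246720
P(passing raccoon | barking) = 0.037194/0.246720 ≈ 0.151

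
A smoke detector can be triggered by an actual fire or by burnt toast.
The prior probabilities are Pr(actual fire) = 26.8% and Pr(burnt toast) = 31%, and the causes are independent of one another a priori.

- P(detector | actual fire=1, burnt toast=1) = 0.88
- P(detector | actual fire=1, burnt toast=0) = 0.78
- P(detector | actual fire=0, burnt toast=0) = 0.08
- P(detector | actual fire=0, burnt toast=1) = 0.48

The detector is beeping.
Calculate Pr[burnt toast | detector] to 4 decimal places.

P(detector) = 0.08×0.732×0.69 + 0.48×0.732×0.31 + 0.78×0.268×0.69 + 0.88×0.268×0.31 = 0.040406 + 0.108922 + 0.144238 + 0.073110 = 0.366676
The burnt toast-present share is 0.108922 + 0.073110 = 0.182032.
Hence the posterior is 0.182032/0.366676 ≈ 0.4964.

Pr[burnt toast | detector] ≈ 0.4964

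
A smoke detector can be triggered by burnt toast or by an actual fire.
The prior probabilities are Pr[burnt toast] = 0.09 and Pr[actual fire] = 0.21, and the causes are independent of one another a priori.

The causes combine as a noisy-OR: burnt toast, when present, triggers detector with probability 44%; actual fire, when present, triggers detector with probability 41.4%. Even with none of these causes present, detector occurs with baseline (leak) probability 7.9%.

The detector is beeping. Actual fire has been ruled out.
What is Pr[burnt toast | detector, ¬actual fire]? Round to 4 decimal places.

Pr[burnt toast | detector, ¬actual fire] ≈ 0.3774

Under noisy-OR, P(detector | causes) = 1 − (1−0.079)·∏(1−qᵢ) over the active causes.
P(detector | ¬actual fire) = 0.079×0.91 + 0.48424×0.09 = 0.071890 + 0.043582 = 0.115472
The burnt toast-present share is 0.48424×0.09 = 0.043582.
So P(burnt toast | detector, ¬actual fire) = 0.043582/0.115472 ≈ 0.3774.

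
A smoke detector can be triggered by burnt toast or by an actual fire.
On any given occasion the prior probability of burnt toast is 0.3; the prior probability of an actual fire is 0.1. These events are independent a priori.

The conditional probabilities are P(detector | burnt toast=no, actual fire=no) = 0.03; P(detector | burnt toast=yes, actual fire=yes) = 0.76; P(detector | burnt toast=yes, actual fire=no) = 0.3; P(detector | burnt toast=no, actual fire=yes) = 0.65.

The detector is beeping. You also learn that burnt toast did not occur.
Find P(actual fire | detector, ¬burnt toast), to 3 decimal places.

Sum P(detector|·) weighted by the priors over both values of actual fire:
  P(detector | ¬burnt toast) = 0.03*0.9 + 0.65*0.1
        = 0.027000 + 0.065000 = 0.092000
The terms with actual fire present sum to 0.065000, so
  P(actual fire | detector, ¬burnt toast) = 0.065000 / 0.092000 ≈ 0.707

P(actual fire | detector, ¬burnt toast) ≈ 0.707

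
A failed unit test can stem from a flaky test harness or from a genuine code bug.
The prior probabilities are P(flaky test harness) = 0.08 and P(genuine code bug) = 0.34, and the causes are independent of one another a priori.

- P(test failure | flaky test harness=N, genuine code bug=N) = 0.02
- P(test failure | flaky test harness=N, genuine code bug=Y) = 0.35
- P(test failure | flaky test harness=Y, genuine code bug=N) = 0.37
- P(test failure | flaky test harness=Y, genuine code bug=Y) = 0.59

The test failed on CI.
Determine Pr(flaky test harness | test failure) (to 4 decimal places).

Pr(flaky test harness | test failure) ≈ 0.2263

P(test failure) = 0.02*0.92*0.66 + 0.35*0.92*0.34 + 0.37*0.08*0.66 + 0.59*0.08*0.34 = 0.012144 + 0.109480 + 0.019536 + 0.016048 = 0.157208
Restricting to configurations with flaky test harness present: 0.019536 + 0.016048 = 0.035584.
P(flaky test harness | test failure) = 0.035584 / 0.157208 ≈ 0.2263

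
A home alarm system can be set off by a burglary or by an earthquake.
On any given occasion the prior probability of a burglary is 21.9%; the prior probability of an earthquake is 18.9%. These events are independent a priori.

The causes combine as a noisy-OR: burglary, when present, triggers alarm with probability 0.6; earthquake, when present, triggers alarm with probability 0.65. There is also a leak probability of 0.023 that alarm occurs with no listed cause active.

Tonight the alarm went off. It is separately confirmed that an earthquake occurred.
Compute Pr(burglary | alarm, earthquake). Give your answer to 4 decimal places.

Pr(burglary | alarm, earthquake) ≈ 0.2689

Under noisy-OR, P(alarm | causes) = 1 − (1−0.023)·∏(1−qᵢ) over the active causes.
Numerator (weight on configurations with burglary): 0.86322·0.219 = 0.189045
Normalizer over all consistent configurations: 0.65805·0.781 + 0.86322·0.219 = 0.702982
Posterior = 0.189045 / 0.702982 ≈ 0.2689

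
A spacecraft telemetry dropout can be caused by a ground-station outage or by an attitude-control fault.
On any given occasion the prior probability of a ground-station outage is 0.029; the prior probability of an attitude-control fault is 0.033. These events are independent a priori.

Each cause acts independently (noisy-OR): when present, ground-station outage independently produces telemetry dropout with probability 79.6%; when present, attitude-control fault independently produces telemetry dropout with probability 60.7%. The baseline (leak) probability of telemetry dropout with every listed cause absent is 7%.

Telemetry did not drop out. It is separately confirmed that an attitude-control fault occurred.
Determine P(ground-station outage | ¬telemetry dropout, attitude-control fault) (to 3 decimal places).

Under noisy-OR, P(telemetry dropout | causes) = 1 − (1−0.07)·∏(1−qᵢ) over the active causes.
P(¬telemetry dropout | attitude-control fault) = 0.36549*0.971 + 0.07456*0.029 = 0.354891 + 0.002162 = 0.357053
Restricting to configurations with ground-station outage present: 0.07456*0.029 = 0.002162.
P(ground-station outage | ¬telemetry dropout, attitude-control fault) = 0.002162 / 0.357053 ≈ 0.006

P(ground-station outage | ¬telemetry dropout, attitude-control fault) ≈ 0.006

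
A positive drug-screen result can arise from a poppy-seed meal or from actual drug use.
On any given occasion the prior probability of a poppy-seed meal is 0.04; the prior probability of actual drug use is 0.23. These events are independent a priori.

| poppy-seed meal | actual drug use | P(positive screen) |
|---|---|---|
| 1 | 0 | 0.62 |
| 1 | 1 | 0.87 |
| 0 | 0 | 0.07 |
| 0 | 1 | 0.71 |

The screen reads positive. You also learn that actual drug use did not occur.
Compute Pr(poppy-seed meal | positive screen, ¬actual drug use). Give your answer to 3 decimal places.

Sum P(positive screen|·) weighted by the priors over both values of poppy-seed meal:
  P(positive screen | ¬actual drug use) = 0.07×0.96 + 0.62×0.04
        = 0.067200 + 0.024800 = 0.092000
Configurations with poppy-seed meal contribute 0.024800, so
  P(poppy-seed meal | positive screen, ¬actual drug use) = 0.024800 / 0.092000 ≈ 0.270

Pr(poppy-seed meal | positive screen, ¬actual drug use) ≈ 0.270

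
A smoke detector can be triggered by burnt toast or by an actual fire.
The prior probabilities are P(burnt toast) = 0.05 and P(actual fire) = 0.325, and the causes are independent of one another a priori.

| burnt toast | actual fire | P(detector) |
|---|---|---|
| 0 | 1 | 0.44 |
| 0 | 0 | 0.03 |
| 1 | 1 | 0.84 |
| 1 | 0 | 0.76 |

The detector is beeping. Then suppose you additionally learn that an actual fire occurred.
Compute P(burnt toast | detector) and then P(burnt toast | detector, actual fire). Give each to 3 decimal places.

Enumerate the 4 (burnt toast, actual fire) configurations and weight by the priors:
  P(detector) = 0.03×0.95×0.675 + 0.44×0.95×0.325 + 0.76×0.05×0.675 + 0.84×0.05×0.325
        = 0.019238 + 0.135850 + 0.025650 + 0.013650 = 0.194388
Keeping only the burnt toast-present terms gives 0.039300, so
  P(burnt toast | detector) = 0.039300 / 0.194388 ≈ 0.202

Now also conditioning on actual fire=true:
P(detector | actual fire) = 0.44×0.95 + 0.84×0.05 = 0.418000 + 0.042000 = 0.460000
Restricting to configurations with burnt toast present: 0.84×0.05 = 0.042000.
So P(burnt toast | detector, actual fire) = 0.042000/0.460000 ≈ 0.091.
The drop from 0.202 to 0.091 is the explaining-away (discounting) effect.

P(burnt toast | detector) ≈ 0.202; P(burnt toast | detector, actual fire) ≈ 0.091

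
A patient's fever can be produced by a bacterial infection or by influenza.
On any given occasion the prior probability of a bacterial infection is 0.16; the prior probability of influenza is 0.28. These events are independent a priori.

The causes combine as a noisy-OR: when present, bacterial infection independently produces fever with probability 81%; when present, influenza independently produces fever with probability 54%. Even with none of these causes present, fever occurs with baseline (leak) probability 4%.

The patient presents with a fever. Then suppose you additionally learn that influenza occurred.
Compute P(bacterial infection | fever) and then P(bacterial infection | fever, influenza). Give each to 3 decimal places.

Under noisy-OR, P(fever | causes) = 1 − (1−0.04)·∏(1−qᵢ) over the active causes.
P(fever) = 0.04·0.84·0.72 + 0.5584·0.84·0.28 + 0.8176·0.16·0.72 + 0.916096·0.16·0.28 = 0.024192 + 0.131336 + 0.094188 + 0.041041 = 0.290757
Of this, 0.135229 comes from 0.094188 + 0.041041 (the bacterial infection=true cases).
So P(bacterial infection | fever) = 0.135229/0.290757 ≈ 0.465.

Now condition on the additional information:
P(fever | influenza) = 0.5584×0.84 + 0.916096×0.16 = 0.469056 + 0.146575 = 0.615631
Of this, 0.146575 comes from 0.916096×0.16 (the bacterial infection=true cases).
P(bacterial infection | fever, influenza) = 0.146575 / 0.615631 ≈ 0.238

P(bacterial infection | fever) ≈ 0.465; P(bacterial infection | fever, influenza) ≈ 0.238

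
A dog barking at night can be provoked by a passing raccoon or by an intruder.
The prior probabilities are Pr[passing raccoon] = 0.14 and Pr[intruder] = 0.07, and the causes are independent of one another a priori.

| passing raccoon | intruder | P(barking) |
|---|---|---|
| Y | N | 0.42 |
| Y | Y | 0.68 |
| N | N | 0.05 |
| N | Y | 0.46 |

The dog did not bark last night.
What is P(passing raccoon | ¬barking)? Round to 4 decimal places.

Enumerate the 4 (passing raccoon, intruder) configurations and weight by the priors:
  P(¬barking) = 0.95·0.86·0.93 + 0.54·0.86·0.07 + 0.58·0.14·0.93 + 0.32·0.14·0.07
        = 0.759810 + 0.032508 + 0.075516 + 0.003136 = 0.870970
The terms with passing raccoon present sum to 0.078652, so
  P(passing raccoon | ¬barking) = 0.078652 / 0.870970 ≈ 0.0903

P(passing raccoon | ¬barking) ≈ 0.0903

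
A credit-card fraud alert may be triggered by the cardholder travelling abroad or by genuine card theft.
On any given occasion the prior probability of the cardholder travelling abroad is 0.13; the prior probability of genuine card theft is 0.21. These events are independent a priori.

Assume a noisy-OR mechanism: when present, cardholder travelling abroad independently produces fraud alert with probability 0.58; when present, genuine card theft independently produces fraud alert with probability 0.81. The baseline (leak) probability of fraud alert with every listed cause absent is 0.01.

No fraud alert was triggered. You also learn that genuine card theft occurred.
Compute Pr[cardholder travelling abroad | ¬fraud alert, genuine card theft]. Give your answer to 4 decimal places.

Pr[cardholder travelling abroad | ¬fraud alert, genuine card theft] ≈ 0.0591

Under noisy-OR, P(fraud alert | causes) = 1 − (1−0.01)·∏(1−qᵢ) over the active causes.
P(¬fraud alert | genuine card theft) = 0.1881*0.87 + 0.079002*0.13 = 0.163647 + 0.010270 = 0.173917
Of this, 0.010270 comes from 0.079002*0.13 (the cardholder travelling abroad=true cases).
Hence the posterior is 0.010270/0.173917 ≈ 0.0591.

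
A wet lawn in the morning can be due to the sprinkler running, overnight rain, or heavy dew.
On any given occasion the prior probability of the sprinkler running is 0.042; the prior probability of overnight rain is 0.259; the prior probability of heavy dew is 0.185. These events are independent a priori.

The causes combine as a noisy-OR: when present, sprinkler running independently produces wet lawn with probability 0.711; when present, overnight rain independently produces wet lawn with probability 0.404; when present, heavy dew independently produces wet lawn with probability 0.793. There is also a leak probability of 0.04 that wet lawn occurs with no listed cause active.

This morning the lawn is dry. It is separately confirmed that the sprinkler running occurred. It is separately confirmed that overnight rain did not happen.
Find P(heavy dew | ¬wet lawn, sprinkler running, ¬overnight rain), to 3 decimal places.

P(heavy dew | ¬wet lawn, sprinkler running, ¬overnight rain) ≈ 0.045

Under noisy-OR, P(wet lawn | causes) = 1 − (1−0.04)·∏(1−qᵢ) over the active causes.
For the numerator, keep only heavy dew=true terms: 0.05743·0.185 = 0.010625
Normalizer over all consistent configurations: 0.27744·0.815 + 0.05743·0.185 = 0.236739
Posterior = 0.010625 / 0.236739 ≈ 0.045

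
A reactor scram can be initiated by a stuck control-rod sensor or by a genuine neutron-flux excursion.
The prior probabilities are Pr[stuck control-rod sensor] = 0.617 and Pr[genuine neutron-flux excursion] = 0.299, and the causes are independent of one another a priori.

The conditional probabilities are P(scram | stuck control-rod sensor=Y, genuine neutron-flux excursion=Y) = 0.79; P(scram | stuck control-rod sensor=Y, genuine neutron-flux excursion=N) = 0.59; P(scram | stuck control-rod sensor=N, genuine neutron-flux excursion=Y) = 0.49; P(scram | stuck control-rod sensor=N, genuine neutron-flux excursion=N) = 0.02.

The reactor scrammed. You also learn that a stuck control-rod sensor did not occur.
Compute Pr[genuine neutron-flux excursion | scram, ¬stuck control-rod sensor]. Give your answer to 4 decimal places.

P(scram | ¬stuck control-rod sensor) = 0.02·0.701 + 0.49·0.299 = 0.014020 + 0.146510 = 0.160530
Of this, 0.146510 comes from 0.49·0.299 (the genuine neutron-flux excursion=true cases).
Hence the posterior is 0.146510/0.160530 ≈ 0.9127.

Pr[genuine neutron-flux excursion | scram, ¬stuck control-rod sensor] ≈ 0.9127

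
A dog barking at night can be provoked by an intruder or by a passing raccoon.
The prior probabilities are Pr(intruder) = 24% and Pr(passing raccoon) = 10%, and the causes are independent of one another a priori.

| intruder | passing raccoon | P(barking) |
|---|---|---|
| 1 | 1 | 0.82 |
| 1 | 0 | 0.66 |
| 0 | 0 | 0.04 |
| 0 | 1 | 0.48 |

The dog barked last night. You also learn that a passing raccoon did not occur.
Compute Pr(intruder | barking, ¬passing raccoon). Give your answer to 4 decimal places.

Pr(intruder | barking, ¬passing raccoon) ≈ 0.8390

Sum P(barking|·) weighted by the priors over both values of intruder:
  P(barking | ¬passing raccoon) = 0.04·0.76 + 0.66·0.24
        = 0.030400 + 0.158400 = 0.188800
The terms with intruder present sum to 0.158400, so
  P(intruder | barking, ¬passing raccoon) = 0.158400 / 0.188800 ≈ 0.8390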